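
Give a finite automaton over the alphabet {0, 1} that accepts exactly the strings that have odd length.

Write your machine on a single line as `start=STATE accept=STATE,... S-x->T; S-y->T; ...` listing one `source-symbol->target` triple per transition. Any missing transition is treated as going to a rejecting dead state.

start=S0; accept=S1; S0-0->S1; S0-1->S1; S1-0->S0; S1-1->S0

Count input length modulo 2: every symbol advances one step around the cycle S0 → S1 → S0. Accept at S1.
A 2-state machine:
        0   1  
>  S0   S1  S1 
 * S1   S0  S0 
(> = start, * = accepting)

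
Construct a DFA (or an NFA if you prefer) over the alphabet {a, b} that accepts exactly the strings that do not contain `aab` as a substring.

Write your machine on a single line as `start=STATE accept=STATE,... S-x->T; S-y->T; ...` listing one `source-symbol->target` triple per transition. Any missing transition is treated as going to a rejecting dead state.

start=S0; accept=S0,S1,S2; S0-a->S1; S0-b->S0; S1-a->S2; S1-b->S0; S2-a->S2; S2-b->S3; S3-a->S3; S3-b->S3

Track partial matches of the forbidden pattern `aab`. State S3 is a dead state reached once `aab` has occurred; every other state accepts. S0 means no part of `aab` is currently matched.
        a   b  
>* S0   S1  S0 
 * S1   S2  S0 
 * S2   S2  S3 
   S3   S3  S3 
(> = start, * = accepting)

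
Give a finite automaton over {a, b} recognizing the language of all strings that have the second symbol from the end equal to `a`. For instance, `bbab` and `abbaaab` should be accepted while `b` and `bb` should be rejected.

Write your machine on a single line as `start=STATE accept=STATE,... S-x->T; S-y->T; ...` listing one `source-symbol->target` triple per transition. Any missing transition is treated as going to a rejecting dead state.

A DFA must remember the last 2 symbols (since which symbol is second-to-last isn't known until the input ends). Use one state per possible window of the last ≤2 symbols; accept from those whose window starts with `a`.
With 7 states:
        a   b  
>  S0   S1  S2 
   S1   S3  S4 
   S2   S5  S6 
 * S3   S3  S4 
 * S4   S5  S6 
   S5   S3  S4 
   S6   S5  S6 
(> = start, * = accepting)

start=S0; accept=S3,S4; S0-a->S1; S0-b->S2; S1-a->S3; S1-b->S4; S2-a->S5; S2-b->S6; S3-a->S3; S3-b->S4; S4-a->S5; S4-b->S6; S5-a->S3; S5-b->S4; S6-a->S5; S6-b->S6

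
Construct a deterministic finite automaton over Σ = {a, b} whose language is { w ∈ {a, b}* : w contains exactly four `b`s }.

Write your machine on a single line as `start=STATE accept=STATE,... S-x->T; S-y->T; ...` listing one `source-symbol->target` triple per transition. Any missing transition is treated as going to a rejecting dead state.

start=s0; accept=s4; s0-a->s0; s0-b->s1; s1-a->s1; s1-b->s2; s2-a->s2; s2-b->s3; s3-a->s3; s3-b->s4; s4-a->s4; s4-b->s5; s5-a->s5; s5-b->s5

Only the number of `b`s matters, and only up to 5. Make a chain s0 → s1 → s2 → s3 → s4 → s5 advanced by each `b` (with s5 absorbing); every other symbol self-loops. The accepting set is {s4}.
A 6-state machine:
        a   b  
>  s0   s0  s1 
   s1   s1  s2 
   s2   s2  s3 
   s3   s3  s4 
 * s4   s4  s5 
   s5   s5  s5 
(> = start, * = accepting)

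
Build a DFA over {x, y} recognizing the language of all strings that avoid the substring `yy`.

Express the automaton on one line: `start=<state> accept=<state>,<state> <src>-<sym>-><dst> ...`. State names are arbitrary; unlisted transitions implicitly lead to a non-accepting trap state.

start=s0 accept=s0,s1 s0-x->s0 s0-y->s1 s1-x->s0 s1-y->s2 s2-x->s2 s2-y->s2

This is the complement of 'contains `yy`'. Use the same substring-matching states — s0 through s2 holding how much of `yy` has just been matched — but flip the accepting set: everything except the trap s2 accepts.
With 3 states:
        x   y  
>* s0   s0  s1 
 * s1   s0  s2 
   s2   s2  s2 
(> = start, * = accepting)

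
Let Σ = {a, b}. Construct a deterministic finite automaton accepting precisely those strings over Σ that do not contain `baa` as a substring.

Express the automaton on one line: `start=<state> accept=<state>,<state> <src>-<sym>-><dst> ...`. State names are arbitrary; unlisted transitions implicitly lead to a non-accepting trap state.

Track partial matches of the forbidden pattern `baa`. State q3 is a dead state reached once `baa` has occurred; every other state accepts. q0 means no part of `baa` is currently matched.
With 4 states:
        a   b  
>* q0   q0  q1 
 * q1   q2  q1 
 * q2   q3  q1 
   q3   q3  q3 
(> = start, * = accepting)

start=q0 accept=q0,q1,q2 q0-a->q0 q0-b->q1 q1-a->q2 q1-b->q1 q2-a->q3 q2-b->q1 q3-a->q3 q3-b->q3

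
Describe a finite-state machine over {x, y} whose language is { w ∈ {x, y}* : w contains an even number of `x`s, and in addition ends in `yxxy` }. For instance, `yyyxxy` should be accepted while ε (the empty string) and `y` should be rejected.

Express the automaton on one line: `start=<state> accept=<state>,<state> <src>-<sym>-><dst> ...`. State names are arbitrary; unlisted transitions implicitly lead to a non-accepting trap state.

Handle the two conditions separately and then intersect. One (2 states) tracks the count of `x`s modulo 2; the other (5 states) tracks how much of the suffix `yxxy` has currently been matched. Each combined state is a pair, one component from each; accept when both components accept. Minimizing collapses redundant product states.
With 6 states:
        x   y  
>  s0   s1  s2 
   s1   s0  s1 
   s2   s3  s2 
   s3   s4  s1 
   s4   s1  s5 
 * s5   s3  s2 
(> = start, * = accepting)

start=s0 accept=s5 s0-x->s1 s0-y->s2 s1-x->s0 s1-y->s1 s2-x->s3 s2-y->s2 s3-x->s4 s3-y->s1 s4-x->s1 s4-y->s5 s5-x->s3 s5-y->s2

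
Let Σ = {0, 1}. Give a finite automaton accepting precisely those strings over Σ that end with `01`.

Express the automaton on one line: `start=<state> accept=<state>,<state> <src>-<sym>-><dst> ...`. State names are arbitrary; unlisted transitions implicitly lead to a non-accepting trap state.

Let each state record the length of the longest suffix of the input read so far that is also a prefix of `01`. s1 means the last symbol is `0`; s2 means the last 2 symbols are `01`. Accept only at s2, where the string currently ends in `01`.
A 3-state machine:
        0   1  
>  s0   s1  s0 
   s1   s1  s2 
 * s2   s1  s0 
(> = start, * = accepting)

start=s0 accept=s2 s0-0->s1 s0-1->s0 s1-0->s1 s1-1->s2 s2-0->s1 s2-1->s0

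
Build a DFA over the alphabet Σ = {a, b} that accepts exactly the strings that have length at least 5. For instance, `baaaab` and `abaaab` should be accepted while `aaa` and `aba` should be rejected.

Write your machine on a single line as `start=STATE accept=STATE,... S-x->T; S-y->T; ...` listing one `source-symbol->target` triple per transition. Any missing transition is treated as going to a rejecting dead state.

start=q0; accept=q5,q6; q0-a->q1; q0-b->q1; q1-a->q2; q1-b->q2; q2-a->q3; q2-b->q3; q3-a->q4; q3-b->q4; q4-a->q5; q4-b->q5; q5-a->q6; q5-b->q6; q6-a->q6; q6-b->q6

We only need to distinguish lengths 0, 1, …, 5, and '>5'. Chain q0 → q1 → q2 → q3 → q4 → q5 → q6 on every symbol, with q6 looping. Accepting states: {q5, q6}.
A 7-state machine:
        a   b  
>  q0   q1  q1 
   q1   q2  q2 
   q2   q3  q3 
   q3   q4  q4 
   q4   q5  q5 
 * q5   q6  q6 
 * q6   q6  q6 
(> = start, * = accepting)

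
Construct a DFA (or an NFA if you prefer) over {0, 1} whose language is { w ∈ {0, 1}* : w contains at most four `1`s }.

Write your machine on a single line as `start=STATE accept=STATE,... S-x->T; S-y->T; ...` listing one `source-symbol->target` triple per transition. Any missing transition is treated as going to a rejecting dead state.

Count `1`s, saturating at 5: states S0 through S4 mean 0 through 4 `1`s seen; S5 means more than 4. Each `1` increments (capped at S5); other symbols loop. Accept from {S0, S1, S2, S3, S4}.
With 6 states:
        0   1  
>* S0   S0  S1 
 * S1   S1  S2 
 * S2   S2  S3 
 * S3   S3  S4 
 * S4   S4  S5 
   S5   S5  S5 
(> = start, * = accepting)

start=S0; accept=S0,S1,S2,S3,S4; S0-0->S0; S0-1->S1; S1-0->S1; S1-1->S2; S2-0->S2; S2-1->S3; S3-0->S3; S3-1->S4; S4-0->S4; S4-1->S5; S5-0->S5; S5-1->S5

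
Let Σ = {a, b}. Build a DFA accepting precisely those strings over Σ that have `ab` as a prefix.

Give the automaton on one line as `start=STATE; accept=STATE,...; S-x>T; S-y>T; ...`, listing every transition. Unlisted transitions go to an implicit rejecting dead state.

Walk along `ab` while the input agrees: from S0 take `a` to S1, and so on. Any deviation drops to the rejecting sink S3. Once S2 is reached the prefix is confirmed and every continuation is accepted.
A 4-state machine:
        a   b  
>  S0   S1  S3 
   S1   S3  S2 
 * S2   S2  S2 
   S3   S3  S3 
(> = start, * = accepting)

start=S0; accept=S2; S0-a>S1; S0-b>S3; S1-a>S3; S1-b>S2; S2-a>S2; S2-b>S2; S3-a>S3; S3-b>S3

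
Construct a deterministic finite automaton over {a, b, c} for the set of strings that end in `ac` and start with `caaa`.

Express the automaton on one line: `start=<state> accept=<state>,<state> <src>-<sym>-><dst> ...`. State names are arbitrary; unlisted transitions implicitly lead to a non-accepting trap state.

start=q0 accept=q7 q0-a->q1 q0-b->q1 q0-c->q2 q1-a->q1 q1-b->q1 q1-c->q1 q2-a->q3 q2-b->q1 q2-c->q1 q3-a->q4 q3-b->q1 q3-c->q1 q4-a->q5 q4-b->q1 q4-c->q1 q5-a->q5 q5-b->q6 q5-c->q7 q6-a->q5 q6-b->q6 q6-c->q6 q7-a->q5 q7-b->q6 q7-c->q6

Run two small machines in parallel and take their product. The first has 3 states tracking how much of the suffix `ac` has currently been matched; the second has 6 states tracking whether the input so far still matches the prefix `caaa`. A product state is a pair (one from each), accepting exactly when both do. Equivalent product states are then merged.
An 8-state machine:
        a   b   c  
>  q0   q1  q1  q2 
   q1   q1  q1  q1 
   q2   q3  q1  q1 
   q3   q4  q1  q1 
   q4   q5  q1  q1 
   q5   q5  q6  q7 
   q6   q5  q6  q6 
 * q7   q5  q6  q6 
(> = start, * = accepting)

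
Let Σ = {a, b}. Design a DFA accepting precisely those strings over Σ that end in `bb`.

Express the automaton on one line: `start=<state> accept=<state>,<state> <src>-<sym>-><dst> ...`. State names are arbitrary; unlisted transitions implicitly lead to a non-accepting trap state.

Remember how much of `bb` the current input suffix matches. State S0 means no match yet; S1 means the last symbol is `b`; S2 means the last 2 symbols are `bb`. Only S2 accepts. On a mismatch, fall back to the longest proper suffix that is still a prefix of `bb`.
A 3-state machine:
        a   b  
>  S0   S0  S1 
   S1   S0  S2 
 * S2   S0  S2 
(> = start, * = accepting)

start=S0 accept=S2 S0-a->S0 S0-b->S1 S1-a->S0 S1-b->S2 S2-a->S0 S2-b->S2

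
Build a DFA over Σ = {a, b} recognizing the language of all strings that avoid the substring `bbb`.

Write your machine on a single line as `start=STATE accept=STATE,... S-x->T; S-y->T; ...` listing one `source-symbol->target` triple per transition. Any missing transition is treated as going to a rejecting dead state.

start=q0; accept=q0,q1,q2; q0-a->q0; q0-b->q1; q1-a->q0; q1-b->q2; q2-a->q0; q2-b->q3; q3-a->q3; q3-b->q3

Track partial matches of the forbidden pattern `bbb`. State q3 is a dead state reached once `bbb` has occurred; every other state accepts. q0 means no part of `bbb` is currently matched.
With 4 states:
        a   b  
>* q0   q0  q1 
 * q1   q0  q2 
 * q2   q0  q3 
   q3   q3  q3 
(> = start, * = accepting)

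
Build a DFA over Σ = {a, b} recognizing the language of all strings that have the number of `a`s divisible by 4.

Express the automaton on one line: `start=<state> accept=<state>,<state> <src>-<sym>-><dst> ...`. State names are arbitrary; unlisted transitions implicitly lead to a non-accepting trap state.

Keep the running count of `a`s modulo 4: each `a` advances along the cycle S0 → S1 → S2 → S3 → S0 while other symbols loop. Accept at S0.
        a   b  
>* S0   S1  S0 
   S1   S2  S1 
   S2   S3  S2 
   S3   S0  S3 
(> = start, * = accepting)

start=S0 accept=S0 S0-a->S1 S0-b->S0 S1-a->S2 S1-b->S1 S2-a->S3 S2-b->S2 S3-a->S0 S3-b->S3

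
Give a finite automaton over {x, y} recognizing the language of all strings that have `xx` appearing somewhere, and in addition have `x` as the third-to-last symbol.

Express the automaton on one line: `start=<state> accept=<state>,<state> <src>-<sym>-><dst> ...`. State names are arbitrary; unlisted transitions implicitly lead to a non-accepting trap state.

start=q0 accept=q3,q4,q5,q6 q0-x->q1 q0-y->q0 q1-x->q2 q1-y->q0 q2-x->q3 q2-y->q4 q3-x->q3 q3-y->q4 q4-x->q5 q4-y->q6 q5-x->q2 q5-y->q7 q6-x->q8 q6-y->q9 q7-x->q5 q7-y->q6 q8-x->q2 q8-y->q7 q9-x->q8 q9-y->q9

Handle the two conditions separately and then intersect. One (3 states) tracks whether and how much of `xx` has been seen; the other (15 states) tracks the last 3 symbols read. Each combined state is a pair, one component from each; accept when both components accept. Equivalent product states are then merged.
        x   y  
>  q0   q1  q0 
   q1   q2  q0 
   q2   q3  q4 
 * q3   q3  q4 
 * q4   q5  q6 
 * q5   q2  q7 
 * q6   q8  q9 
   q7   q5  q6 
   q8   q2  q7 
   q9   q8  q9 
(> = start, * = accepting)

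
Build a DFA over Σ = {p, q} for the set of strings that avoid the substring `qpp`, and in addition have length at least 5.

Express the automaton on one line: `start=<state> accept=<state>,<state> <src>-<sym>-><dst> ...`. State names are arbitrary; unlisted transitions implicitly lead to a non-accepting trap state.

start=S0 accept=S13,S14,S15 S0-p->S1 S0-q->S2 S1-p->S3 S1-q->S4 S2-p->S5 S2-q->S4 S3-p->S6 S3-q->S7 S4-p->S8 S4-q->S7 S5-p->S9 S5-q->S7 S6-p->S10 S6-q->S11 S7-p->S12 S7-q->S11 S8-p->S9 S8-q->S11 S9-p->S9 S9-q->S9 S10-p->S13 S10-q->S14 S11-p->S15 S11-q->S14 S12-p->S9 S12-q->S14 S13-p->S13 S13-q->S14 S14-p->S15 S14-q->S14 S15-p->S9 S15-q->S14

Handle the two conditions separately and then intersect. The first has 4 states tracking partial matches of the forbidden pattern `qpp`; the second has 7 states tracking the input length, saturating at 6. A product state is a pair (one from each), accepting exactly when both do. Minimizing collapses redundant product states.
16 states suffice.
          p    q  
>  S0     S1   S2 
   S1     S3   S4 
   S2     S5   S4 
   S3     S6   S7 
   S4     S8   S7 
   S5     S9   S7 
   S6    S10  S11 
   S7    S12  S11 
   S8     S9  S11 
   S9     S9   S9 
   S10   S13  S14 
   S11   S15  S14 
   S12    S9  S14 
 * S13   S13  S14 
 * S14   S15  S14 
 * S15    S9  S14 
(> = start, * = accepting)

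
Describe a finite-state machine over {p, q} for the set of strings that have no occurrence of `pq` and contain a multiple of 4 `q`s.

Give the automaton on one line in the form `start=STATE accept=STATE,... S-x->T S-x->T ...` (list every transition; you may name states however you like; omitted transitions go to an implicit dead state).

start=S0 accept=S0,S1 S0-p->S1 S0-q->S2 S1-p->S1 S1-q->S3 S2-p->S4 S2-q->S5 S3-p->S3 S3-q->S6 S4-p->S4 S4-q->S6 S5-p->S7 S5-q->S8 S6-p->S6 S6-q->S9 S7-p->S7 S7-q->S9 S8-p->S10 S8-q->S0 S9-p->S9 S9-q->S11 S10-p->S10 S10-q->S11 S11-p->S11 S11-q->S3

Build one automaton per condition and run them in lockstep. The first has 3 states tracking partial matches of the forbidden pattern `pq`; the second has 4 states tracking the count of `q`s modulo 4. A product state is a pair (one from each), accepting exactly when both do.
A 12-state machine:
          p    q  
>* S0     S1   S2 
 * S1     S1   S3 
   S2     S4   S5 
   S3     S3   S6 
   S4     S4   S6 
   S5     S7   S8 
   S6     S6   S9 
   S7     S7   S9 
   S8    S10   S0 
   S9     S9  S11 
   S10   S10  S11 
   S11   S11   S3 
(> = start, * = accepting)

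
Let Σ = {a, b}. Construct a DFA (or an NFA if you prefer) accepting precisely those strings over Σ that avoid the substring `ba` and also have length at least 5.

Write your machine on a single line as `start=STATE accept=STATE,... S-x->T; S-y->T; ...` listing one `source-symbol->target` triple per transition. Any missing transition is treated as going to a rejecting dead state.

Build one automaton per condition and run them in lockstep. The first has 3 states tracking partial matches of the forbidden pattern `ba`; the second has 7 states tracking the input length, saturating at 6. A product state is a pair (one from each), accepting exactly when both do. After merging equivalent states the machine shrinks.
          a    b  
>  q0     q1   q2 
   q1     q3   q4 
   q2     q5   q4 
   q3     q6   q7 
   q4     q5   q7 
   q5     q5   q5 
   q6     q8   q9 
   q7     q5   q9 
   q8    q10  q11 
   q9     q5  q11 
 * q10   q10  q11 
 * q11    q5  q11 
(> = start, * = accepting)

start=q0; accept=q10,q11; q0-a->q1; q0-b->q2; q1-a->q3; q1-b->q4; q2-a->q5; q2-b->q4; q3-a->q6; q3-b->q7; q4-a->q5; q4-b->q7; q5-a->q5; q5-b->q5; q6-a->q8; q6-b->q9; q7-a->q5; q7-b->q9; q8-a->q10; q8-b->q11; q9-a->q5; q9-b->q11; q10-a->q10; q10-b->q11; q11-a->q5; q11-b->q11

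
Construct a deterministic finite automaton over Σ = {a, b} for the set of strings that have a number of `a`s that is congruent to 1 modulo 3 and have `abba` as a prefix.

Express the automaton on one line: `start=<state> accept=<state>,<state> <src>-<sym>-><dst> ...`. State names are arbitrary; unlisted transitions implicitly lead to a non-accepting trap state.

start=q0 accept=q7 q0-a->q1 q0-b->q2 q1-a->q2 q1-b->q3 q2-a->q2 q2-b->q2 q3-a->q2 q3-b->q4 q4-a->q5 q4-b->q2 q5-a->q6 q5-b->q5 q6-a->q7 q6-b->q6 q7-a->q5 q7-b->q7

Handle the two conditions separately and then intersect. One (3 states) tracks the count of `a`s modulo 3; the other (6 states) tracks whether the input so far still matches the prefix `abba`. Each combined state is a pair, one component from each; accept when both components accept. After merging equivalent states the machine shrinks.
        a   b  
>  q0   q1  q2 
   q1   q2  q3 
   q2   q2  q2 
   q3   q2  q4 
   q4   q5  q2 
   q5   q6  q5 
   q6   q7  q6 
 * q7   q5  q7 
(> = start, * = accepting)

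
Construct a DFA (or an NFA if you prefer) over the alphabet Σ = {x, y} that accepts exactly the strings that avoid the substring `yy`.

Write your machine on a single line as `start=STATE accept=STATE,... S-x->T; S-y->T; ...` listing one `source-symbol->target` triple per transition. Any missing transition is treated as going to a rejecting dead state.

start=q0; accept=q0,q1; q0-x->q0; q0-y->q1; q1-x->q0; q1-y->q2; q2-x->q2; q2-y->q2

This is the complement of 'contains `yy`'. Use the same substring-matching states — q0 through q2 holding how much of `yy` has just been matched — but flip the accepting set: everything except the trap q2 accepts.
        x   y  
>* q0   q0  q1 
 * q1   q0  q2 
   q2   q2  q2 
(> = start, * = accepting)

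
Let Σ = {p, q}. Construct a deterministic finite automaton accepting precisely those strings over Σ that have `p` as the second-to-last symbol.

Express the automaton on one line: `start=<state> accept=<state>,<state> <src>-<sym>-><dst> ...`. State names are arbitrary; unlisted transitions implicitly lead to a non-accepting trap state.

start=s0 accept=s3,s4 s0-p->s1 s0-q->s2 s1-p->s3 s1-q->s4 s2-p->s5 s2-q->s6 s3-p->s3 s3-q->s4 s4-p->s5 s4-q->s6 s5-p->s3 s5-q->s4 s6-p->s5 s6-q->s6

A DFA must remember the last 2 symbols (since which symbol is second-to-last isn't known until the input ends). Use one state per possible window of the last ≤2 symbols; accept from those whose window starts with `p`.
7 states suffice.
        p   q  
>  s0   s1  s2 
   s1   s3  s4 
   s2   s5  s6 
 * s3   s3  s4 
 * s4   s5  s6 
   s5   s3  s4 
   s6   s5  s6 
(> = start, * = accepting)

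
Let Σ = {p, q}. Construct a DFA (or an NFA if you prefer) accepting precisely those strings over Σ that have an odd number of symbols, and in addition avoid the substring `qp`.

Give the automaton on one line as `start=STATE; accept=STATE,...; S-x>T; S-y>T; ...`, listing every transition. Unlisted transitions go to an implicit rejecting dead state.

start=S0; accept=S1,S2; S0-p>S1; S0-q>S2; S1-p>S0; S1-q>S3; S2-p>S4; S2-q>S3; S3-p>S4; S3-q>S2; S4-p>S4; S4-q>S4

Handle the two conditions separately and then intersect. One (2 states) tracks the input length modulo 2; the other (3 states) tracks partial matches of the forbidden pattern `qp`. Each combined state is a pair, one component from each; accept when both components accept. Minimizing collapses redundant product states.
A 5-state machine:
        p   q  
>  S0   S1  S2 
 * S1   S0  S3 
 * S2   S4  S3 
   S3   S4  S2 
   S4   S4  S4 
(> = start, * = accepting)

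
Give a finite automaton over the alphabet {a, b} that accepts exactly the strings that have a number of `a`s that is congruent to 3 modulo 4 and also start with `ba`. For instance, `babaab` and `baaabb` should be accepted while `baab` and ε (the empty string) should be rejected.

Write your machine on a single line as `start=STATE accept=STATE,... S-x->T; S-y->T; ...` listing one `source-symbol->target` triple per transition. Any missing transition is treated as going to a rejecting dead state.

start=S0; accept=S5; S0-a->S1; S0-b->S2; S1-a->S1; S1-b->S1; S2-a->S3; S2-b->S1; S3-a->S4; S3-b->S3; S4-a->S5; S4-b->S4; S5-a->S6; S5-b->S5; S6-a->S3; S6-b->S6

Run two small machines in parallel and take their product. The first has 4 states tracking the count of `a`s modulo 4; the second has 4 states tracking whether the input so far still matches the prefix `ba`. A product state is a pair (one from each), accepting exactly when both do. Minimizing collapses redundant product states.
A 7-state machine:
        a   b  
>  S0   S1  S2 
   S1   S1  S1 
   S2   S3  S1 
   S3   S4  S3 
   S4   S5  S4 
 * S5   S6  S5 
   S6   S3  S6 
(> = start, * = accepting)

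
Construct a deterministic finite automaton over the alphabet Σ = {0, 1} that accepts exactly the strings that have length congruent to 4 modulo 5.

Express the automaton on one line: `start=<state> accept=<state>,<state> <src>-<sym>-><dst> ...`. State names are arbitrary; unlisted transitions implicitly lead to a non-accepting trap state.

start=A accept=E A-0->B A-1->B B-0->C B-1->C C-0->D C-1->D D-0->E D-1->E E-0->A E-1->A

Count input length modulo 5: every symbol advances one step around the cycle A → B → C → D → E → A. Accept at E.
A 5-state machine:
       0  1 
>  A   B  B 
   B   C  C 
   C   D  D 
   D   E  E 
 * E   A  A 
(> = start, * = accepting)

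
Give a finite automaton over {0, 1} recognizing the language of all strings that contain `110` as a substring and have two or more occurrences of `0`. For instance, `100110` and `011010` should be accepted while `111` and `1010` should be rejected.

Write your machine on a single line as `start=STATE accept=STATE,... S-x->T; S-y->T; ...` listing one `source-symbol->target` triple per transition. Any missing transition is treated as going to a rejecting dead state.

start=q0; accept=q6; q0-0->q1; q0-1->q2; q1-0->q1; q1-1->q3; q2-0->q1; q2-1->q4; q3-0->q1; q3-1->q5; q4-0->q5; q4-1->q4; q5-0->q6; q5-1->q5; q6-0->q6; q6-1->q6

Build one automaton per condition and run them in lockstep. The first has 4 states tracking whether and how much of `110` has been seen; the second has 4 states tracking the count of `0`s, saturating at 3. A product state is a pair (one from each), accepting exactly when both do. Equivalent product states are then merged.
With 7 states:
        0   1  
>  q0   q1  q2 
   q1   q1  q3 
   q2   q1  q4 
   q3   q1  q5 
   q4   q5  q4 
   q5   q6  q5 
 * q6   q6  q6 
(> = start, * = accepting)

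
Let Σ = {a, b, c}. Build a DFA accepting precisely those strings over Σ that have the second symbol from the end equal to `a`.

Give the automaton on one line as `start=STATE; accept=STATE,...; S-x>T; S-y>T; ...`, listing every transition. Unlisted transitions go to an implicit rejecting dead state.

Because acceptance depends on a position counted from the end, the machine has to buffer the most recent 2 symbols. Make each state the string of the last up-to-2 symbols read; on input `x` shift the window left and append `x`. Accept when the buffered window has length 2 and begins with `a`.
A 13-state machine:
          a    b    c  
>  S0     S1   S2   S3 
   S1     S4   S5   S6 
   S2     S7   S8   S9 
   S3    S10  S11  S12 
 * S4     S4   S5   S6 
 * S5     S7   S8   S9 
 * S6    S10  S11  S12 
   S7     S4   S5   S6 
   S8     S7   S8   S9 
   S9    S10  S11  S12 
   S10    S4   S5   S6 
   S11    S7   S8   S9 
   S12   S10  S11  S12 
(> = start, * = accepting)

start=S0; accept=S4,S5,S6; S0-a>S1; S0-b>S2; S0-c>S3; S1-a>S4; S1-b>S5; S1-c>S6; S2-a>S7; S2-b>S8; S2-c>S9; S3-a>S10; S3-b>S11; S3-c>S12; S4-a>S4; S4-b>S5; S4-c>S6; S5-a>S7; S5-b>S8; S5-c>S9; S6-a>S10; S6-b>S11; S6-c>S12; S7-a>S4; S7-b>S5; S7-c>S6; S8-a>S7; S8-b>S8; S8-c>S9; S9-a>S10; S9-b>S11; S9-c>S12; S10-a>S4; S10-b>S5; S10-c>S6; S11-a>S7; S11-b>S8; S11-c>S9; S12-a>S10; S12-b>S11; S12-c>S12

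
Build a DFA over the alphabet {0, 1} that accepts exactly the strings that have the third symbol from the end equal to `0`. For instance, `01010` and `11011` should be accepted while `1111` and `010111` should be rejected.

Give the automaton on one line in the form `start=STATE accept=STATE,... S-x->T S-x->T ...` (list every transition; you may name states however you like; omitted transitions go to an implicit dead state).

start=q0 accept=q7,q8,q9,q10 q0-0->q1 q0-1->q2 q1-0->q3 q1-1->q4 q2-0->q5 q2-1->q6 q3-0->q7 q3-1->q8 q4-0->q9 q4-1->q10 q5-0->q11 q5-1->q12 q6-0->q13 q6-1->q14 q7-0->q7 q7-1->q8 q8-0->q9 q8-1->q10 q9-0->q11 q9-1->q12 q10-0->q13 q10-1->q14 q11-0->q7 q11-1->q8 q12-0->q9 q12-1->q10 q13-0->q11 q13-1->q12 q14-0->q13 q14-1->q14

A DFA must remember the last 3 symbols (since which symbol is third-to-last isn't known until the input ends). Use one state per possible window of the last ≤3 symbols; accept from those whose window starts with `0`.
With 15 states:
          0    1  
>  q0     q1   q2 
   q1     q3   q4 
   q2     q5   q6 
   q3     q7   q8 
   q4     q9  q10 
   q5    q11  q12 
   q6    q13  q14 
 * q7     q7   q8 
 * q8     q9  q10 
 * q9    q11  q12 
 * q10   q13  q14 
   q11    q7   q8 
   q12    q9  q10 
   q13   q11  q12 
   q14   q13  q14 
(> = start, * = accepting)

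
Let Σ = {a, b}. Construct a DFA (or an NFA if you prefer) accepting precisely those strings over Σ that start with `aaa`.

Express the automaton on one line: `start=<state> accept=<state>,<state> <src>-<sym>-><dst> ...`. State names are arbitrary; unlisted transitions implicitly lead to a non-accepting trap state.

Walk along `aaa` while the input agrees: from q0 take `a` to q1, and so on. Any deviation drops to the rejecting sink q4. Once q3 is reached the prefix is confirmed and every continuation is accepted.
With 5 states:
        a   b  
>  q0   q1  q4 
   q1   q2  q4 
   q2   q3  q4 
 * q3   q3  q3 
   q4   q4  q4 
(> = start, * = accepting)

start=q0 accept=q3 q0-a->q1 q0-b->q4 q1-a->q2 q1-b->q4 q2-a->q3 q2-b->q4 q3-a->q3 q3-b->q3 q4-a->q4 q4-b->q4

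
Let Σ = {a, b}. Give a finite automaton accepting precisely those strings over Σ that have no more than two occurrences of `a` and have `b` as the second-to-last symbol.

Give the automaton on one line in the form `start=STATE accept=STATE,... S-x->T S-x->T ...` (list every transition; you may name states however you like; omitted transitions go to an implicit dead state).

start=q0 accept=q5,q6,q9,q10,q11 q0-a->q1 q0-b->q2 q1-a->q3 q1-b->q4 q2-a->q5 q2-b->q6 q3-a->q7 q3-b->q8 q4-a->q9 q4-b->q10 q5-a->q3 q5-b->q4 q6-a->q5 q6-b->q6 q7-a->q7 q7-b->q7 q8-a->q7 q8-b->q11 q9-a->q7 q9-b->q8 q10-a->q9 q10-b->q10 q11-a->q7 q11-b->q11

Build one automaton per condition and run them in lockstep. The first has 4 states tracking the count of `a`s, saturating at 3; the second has 7 states tracking the last 2 symbols read. A product state is a pair (one from each), accepting exactly when both do. Equivalent product states are then merged.
12 states suffice.
          a    b  
>  q0     q1   q2 
   q1     q3   q4 
   q2     q5   q6 
   q3     q7   q8 
   q4     q9  q10 
 * q5     q3   q4 
 * q6     q5   q6 
   q7     q7   q7 
   q8     q7  q11 
 * q9     q7   q8 
 * q10    q9  q10 
 * q11    q7  q11 
(> = start, * = accepting)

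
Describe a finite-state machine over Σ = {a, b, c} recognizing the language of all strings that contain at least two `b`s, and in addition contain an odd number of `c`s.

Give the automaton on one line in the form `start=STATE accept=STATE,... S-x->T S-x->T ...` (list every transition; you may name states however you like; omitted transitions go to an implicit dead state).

Run two small machines in parallel and take their product. One (4 states) tracks the count of `b`s, saturating at 3; the other (2 states) tracks the count of `c`s modulo 2. Each combined state is a pair, one component from each; accept when both components accept.
8 states suffice.
        a   b   c  
>  q0   q0  q1  q2 
   q1   q1  q3  q4 
   q2   q2  q4  q0 
   q3   q3  q5  q6 
   q4   q4  q6  q1 
   q5   q5  q5  q7 
 * q6   q6  q7  q3 
 * q7   q7  q7  q5 
(> = start, * = accepting)

start=q0 accept=q6,q7 q0-a->q0 q0-b->q1 q0-c->q2 q1-a->q1 q1-b->q3 q1-c->q4 q2-a->q2 q2-b->q4 q2-c->q0 q3-a->q3 q3-b->q5 q3-c->q6 q4-a->q4 q4-b->q6 q4-c->q1 q5-a->q5 q5-b->q5 q5-c->q7 q6-a->q6 q6-b->q7 q6-c->q3 q7-a->q7 q7-b->q7 q7-c->q5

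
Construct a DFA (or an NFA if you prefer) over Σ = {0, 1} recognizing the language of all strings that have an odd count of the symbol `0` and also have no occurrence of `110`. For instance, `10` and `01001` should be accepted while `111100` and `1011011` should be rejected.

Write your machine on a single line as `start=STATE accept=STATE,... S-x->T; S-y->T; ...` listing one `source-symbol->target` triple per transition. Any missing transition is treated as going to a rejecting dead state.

start=S0; accept=S1,S3,S5; S0-0->S1; S0-1->S2; S1-0->S0; S1-1->S3; S2-0->S1; S2-1->S4; S3-0->S0; S3-1->S5; S4-0->S4; S4-1->S4; S5-0->S4; S5-1->S5

Build one automaton per condition and run them in lockstep. One (2 states) tracks the count of `0`s modulo 2; the other (4 states) tracks partial matches of the forbidden pattern `110`. Each combined state is a pair, one component from each; accept when both components accept. Minimizing collapses redundant product states.
With 6 states:
        0   1  
>  S0   S1  S2 
 * S1   S0  S3 
   S2   S1  S4 
 * S3   S0  S5 
   S4   S4  S4 
 * S5   S4  S5 
(> = start, * = accepting)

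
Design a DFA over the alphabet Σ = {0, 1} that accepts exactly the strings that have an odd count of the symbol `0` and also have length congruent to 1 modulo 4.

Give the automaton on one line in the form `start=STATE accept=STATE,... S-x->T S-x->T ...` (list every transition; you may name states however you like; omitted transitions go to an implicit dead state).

start=A accept=B A-0->B A-1->C B-0->D B-1->E C-0->E C-1->D D-0->F D-1->G E-0->G E-1->F F-0->A F-1->H G-0->H G-1->A H-0->C H-1->B

Build one automaton per condition and run them in lockstep. One (2 states) tracks the count of `0`s modulo 2; the other (4 states) tracks the input length modulo 4. Each combined state is a pair, one component from each; accept when both components accept.
With 8 states:
       0  1 
>  A   B  C 
 * B   D  E 
   C   E  D 
   D   F  G 
   E   G  F 
   F   A  H 
   G   H  A 
   H   C  B 
(> = start, * = accepting)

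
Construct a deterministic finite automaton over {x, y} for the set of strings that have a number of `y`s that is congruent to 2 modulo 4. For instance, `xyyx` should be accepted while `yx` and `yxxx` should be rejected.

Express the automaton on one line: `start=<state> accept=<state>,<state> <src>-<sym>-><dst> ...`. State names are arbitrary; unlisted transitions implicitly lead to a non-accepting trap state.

The only thing that matters is how many `y`s have appeared, reduced mod 4. Use one state per residue: S0 for 0, …, S3 for 3. Reading `y` moves to the next residue; anything else stays put. S2 is accepting.
4 states suffice.
        x   y  
>  S0   S0  S1 
   S1   S1  S2 
 * S2   S2  S3 
   S3   S3  S0 
(> = start, * = accepting)

start=S0 accept=S2 S0-x->S0 S0-y->S1 S1-x->S1 S1-y->S2 S2-x->S2 S2-y->S3 S3-x->S3 S3-y->S0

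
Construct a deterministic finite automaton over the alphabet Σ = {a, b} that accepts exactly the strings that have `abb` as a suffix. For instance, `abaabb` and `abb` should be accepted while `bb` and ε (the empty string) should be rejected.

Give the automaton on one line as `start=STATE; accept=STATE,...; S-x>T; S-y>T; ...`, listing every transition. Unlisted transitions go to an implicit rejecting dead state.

start=q0; accept=q3; q0-a>q1; q0-b>q0; q1-a>q1; q1-b>q2; q2-a>q1; q2-b>q3; q3-a>q1; q3-b>q0

Remember how much of `abb` the current input suffix matches. State q0 means no match yet; q1 means the last symbol is `a`; q2 means the last 2 symbols are `ab`; q3 means the last 3 symbols are `abb`. Only q3 accepts. On a mismatch, fall back to the longest proper suffix that is still a prefix of `abb`.
With 4 states:
        a   b  
>  q0   q1  q0 
   q1   q1  q2 
   q2   q1  q3 
 * q3   q1  q0 
(> = start, * = accepting)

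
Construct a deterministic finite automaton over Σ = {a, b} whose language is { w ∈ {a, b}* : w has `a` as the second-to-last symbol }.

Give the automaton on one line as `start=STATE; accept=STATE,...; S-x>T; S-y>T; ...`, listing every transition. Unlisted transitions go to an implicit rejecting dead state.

start=q0; accept=q3,q4; q0-a>q1; q0-b>q2; q1-a>q3; q1-b>q4; q2-a>q5; q2-b>q6; q3-a>q3; q3-b>q4; q4-a>q5; q4-b>q6; q5-a>q3; q5-b>q4; q6-a>q5; q6-b>q6

Because acceptance depends on a position counted from the end, the machine has to buffer the most recent 2 symbols. Make each state the string of the last up-to-2 symbols read; on input `x` shift the window left and append `x`. Accept when the buffered window has length 2 and begins with `a`.
7 states suffice.
        a   b  
>  q0   q1  q2 
   q1   q3  q4 
   q2   q5  q6 
 * q3   q3  q4 
 * q4   q5  q6 
   q5   q3  q4 
   q6   q5  q6 
(> = start, * = accepting)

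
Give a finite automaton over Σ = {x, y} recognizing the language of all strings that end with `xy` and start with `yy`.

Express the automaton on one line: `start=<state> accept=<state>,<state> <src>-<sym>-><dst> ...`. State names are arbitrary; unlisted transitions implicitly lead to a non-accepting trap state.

Run two small machines in parallel and take their product. One (3 states) tracks how much of the suffix `xy` has currently been matched; the other (4 states) tracks whether the input so far still matches the prefix `yy`. Each combined state is a pair, one component from each; accept when both components accept. After merging equivalent states the machine shrinks.
       x  y 
>  A   B  C 
   B   B  B 
   C   B  D 
   D   E  D 
   E   E  F 
 * F   E  D 
(> = start, * = accepting)

start=A accept=F A-x->B A-y->C B-x->B B-y->B C-x->B C-y->D D-x->E D-y->D E-x->E E-y->F F-x->E F-y->D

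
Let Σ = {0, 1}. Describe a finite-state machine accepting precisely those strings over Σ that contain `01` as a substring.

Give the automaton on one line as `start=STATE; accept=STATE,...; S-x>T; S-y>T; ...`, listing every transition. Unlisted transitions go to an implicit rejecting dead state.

Track how much of `01` has been matched so far: state q0 is no progress, q2 is the absorbing accept state reached once `01` has occurred. Intermediate states record partial matches; on a mismatch, fall back to the longest reusable overlap.
        0   1  
>  q0   q1  q0 
   q1   q1  q2 
 * q2   q2  q2 
(> = start, * = accepting)

start=q0; accept=q2; q0-0>q1; q0-1>q0; q1-0>q1; q1-1>q2; q2-0>q2; q2-1>q2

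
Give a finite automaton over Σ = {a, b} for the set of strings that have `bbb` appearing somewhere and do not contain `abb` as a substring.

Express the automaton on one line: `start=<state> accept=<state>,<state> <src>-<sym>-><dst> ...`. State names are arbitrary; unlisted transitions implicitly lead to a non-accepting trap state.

start=q0 accept=q6,q9,q11 q0-a->q1 q0-b->q2 q1-a->q1 q1-b->q3 q2-a->q1 q2-b->q4 q3-a->q1 q3-b->q5 q4-a->q1 q4-b->q6 q5-a->q7 q5-b->q8 q6-a->q9 q6-b->q6 q7-a->q7 q7-b->q10 q8-a->q8 q8-b->q8 q9-a->q9 q9-b->q11 q10-a->q7 q10-b->q5 q11-a->q9 q11-b->q8

Handle the two conditions separately and then intersect. One (4 states) tracks whether and how much of `bbb` has been seen; the other (4 states) tracks partial matches of the forbidden pattern `abb`. Each combined state is a pair, one component from each; accept when both components accept.
12 states suffice.
          a    b  
>  q0     q1   q2 
   q1     q1   q3 
   q2     q1   q4 
   q3     q1   q5 
   q4     q1   q6 
   q5     q7   q8 
 * q6     q9   q6 
   q7     q7  q10 
   q8     q8   q8 
 * q9     q9  q11 
   q10    q7   q5 
 * q11    q9   q8 
(> = start, * = accepting)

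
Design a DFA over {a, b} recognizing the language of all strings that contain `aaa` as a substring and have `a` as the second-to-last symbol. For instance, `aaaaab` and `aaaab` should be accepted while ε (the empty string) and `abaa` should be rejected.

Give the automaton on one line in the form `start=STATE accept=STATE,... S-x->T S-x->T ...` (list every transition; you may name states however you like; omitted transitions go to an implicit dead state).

start=S0 accept=S7,S8 S0-a->S1 S0-b->S2 S1-a->S3 S1-b->S4 S2-a->S5 S2-b->S6 S3-a->S7 S3-b->S4 S4-a->S5 S4-b->S6 S5-a->S3 S5-b->S4 S6-a->S5 S6-b->S6 S7-a->S7 S7-b->S8 S8-a->S9 S8-b->S10 S9-a->S7 S9-b->S8 S10-a->S9 S10-b->S10

Handle the two conditions separately and then intersect. The first has 4 states tracking whether and how much of `aaa` has been seen; the second has 7 states tracking the last 2 symbols read. A product state is a pair (one from each), accepting exactly when both do.
11 states suffice.
          a    b  
>  S0     S1   S2 
   S1     S3   S4 
   S2     S5   S6 
   S3     S7   S4 
   S4     S5   S6 
   S5     S3   S4 
   S6     S5   S6 
 * S7     S7   S8 
 * S8     S9  S10 
   S9     S7   S8 
   S10    S9  S10 
(> = start, * = accepting)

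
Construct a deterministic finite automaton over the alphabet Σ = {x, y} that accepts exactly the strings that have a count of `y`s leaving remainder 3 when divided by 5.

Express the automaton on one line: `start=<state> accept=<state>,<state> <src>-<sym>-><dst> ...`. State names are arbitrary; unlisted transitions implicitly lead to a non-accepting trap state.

Keep the running count of `y`s modulo 5: each `y` advances along the cycle A → B → C → D → E → A while other symbols loop. Accept at D.
With 5 states:
       x  y 
>  A   A  B 
   B   B  C 
   C   C  D 
 * D   D  E 
   E   E  A 
(> = start, * = accepting)

start=A accept=D A-x->A A-y->B B-x->B B-y->C C-x->C C-y->D D-x->D D-y->E E-x->E E-y->A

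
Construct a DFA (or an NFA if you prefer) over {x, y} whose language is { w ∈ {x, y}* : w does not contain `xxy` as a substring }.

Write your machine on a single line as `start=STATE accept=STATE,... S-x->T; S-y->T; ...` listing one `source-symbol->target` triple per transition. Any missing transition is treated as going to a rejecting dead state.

start=S0; accept=S0,S1,S2; S0-x->S1; S0-y->S0; S1-x->S2; S1-y->S0; S2-x->S2; S2-y->S3; S3-x->S3; S3-y->S3

Track partial matches of the forbidden pattern `xxy`. State S3 is a dead state reached once `xxy` has occurred; every other state accepts. S0 means no part of `xxy` is currently matched.
A 4-state machine:
        x   y  
>* S0   S1  S0 
 * S1   S2  S0 
 * S2   S2  S3 
   S3   S3  S3 
(> = start, * = accepting)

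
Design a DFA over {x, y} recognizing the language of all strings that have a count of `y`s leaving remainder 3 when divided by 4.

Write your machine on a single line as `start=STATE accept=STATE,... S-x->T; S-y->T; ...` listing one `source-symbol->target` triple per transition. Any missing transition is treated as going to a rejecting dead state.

start=q0; accept=q3; q0-x->q0; q0-y->q1; q1-x->q1; q1-y->q2; q2-x->q2; q2-y->q3; q3-x->q3; q3-y->q0

The only thing that matters is how many `y`s have appeared, reduced mod 4. Use one state per residue: q0 for 0, …, q3 for 3. Reading `y` moves to the next residue; anything else stays put. q3 is accepting.
A 4-state machine:
        x   y  
>  q0   q0  q1 
   q1   q1  q2 
   q2   q2  q3 
 * q3   q3  q0 
(> = start, * = accepting)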